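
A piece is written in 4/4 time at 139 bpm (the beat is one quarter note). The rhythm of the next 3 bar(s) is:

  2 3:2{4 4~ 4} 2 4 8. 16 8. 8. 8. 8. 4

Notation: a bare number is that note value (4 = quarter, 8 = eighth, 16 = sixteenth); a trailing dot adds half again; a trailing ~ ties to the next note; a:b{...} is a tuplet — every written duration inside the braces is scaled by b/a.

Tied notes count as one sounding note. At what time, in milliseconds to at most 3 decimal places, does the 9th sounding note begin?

note 9 onset = 35/4b = 3776.978ms

1. 0.0ms @ 0 + 863.309ms (2)
2. 863.309ms @ 2 + 287.77ms (2/3)
3. 1151.079ms @ 8/3 + 575.54ms (4/3)
4. 1726.619ms @ 4 + 863.309ms (2)
5. 2589.928ms @ 6 + 431.655ms (1)
6. 3021.583ms @ 7 + 323.741ms (3/4)
7. 3345.324ms @ 31/4 + 107.914ms (1/4)
8. 3453.237ms @ 8 + 323.741ms (3/4)
9. 3776.978ms @ 35/4 + 323.741ms (3/4)
10. 4100.719ms @ 19/2 + 323.741ms (3/4)
11. 4424.46ms @ 41/4 + 323.741ms (3/4)
12. 4748.201ms @ 11 + 431.655ms (1)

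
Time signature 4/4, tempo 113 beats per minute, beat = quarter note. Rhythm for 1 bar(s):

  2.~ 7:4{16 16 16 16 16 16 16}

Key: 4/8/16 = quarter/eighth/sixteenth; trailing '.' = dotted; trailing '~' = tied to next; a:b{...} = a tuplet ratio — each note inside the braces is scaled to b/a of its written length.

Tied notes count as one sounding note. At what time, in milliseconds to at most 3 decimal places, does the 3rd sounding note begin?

1. 0.0ms @ 0 + 1668.774ms (22/7)
2. 1668.774ms @ 22/7 + 75.853ms (1/7)
3. 1744.627ms @ 23/7 + 75.853ms (1/7)
4. 1820.48ms @ 24/7 + 75.853ms (1/7)
5. 1896.334ms @ 25/7 + 75.853ms (1/7)
6. 1972.187ms @ 26/7 + 75.853ms (1/7)
7. 2048.04ms @ 27/7 + 75.853ms (1/7)

note 3 onset = 23/7b = 1744.627ms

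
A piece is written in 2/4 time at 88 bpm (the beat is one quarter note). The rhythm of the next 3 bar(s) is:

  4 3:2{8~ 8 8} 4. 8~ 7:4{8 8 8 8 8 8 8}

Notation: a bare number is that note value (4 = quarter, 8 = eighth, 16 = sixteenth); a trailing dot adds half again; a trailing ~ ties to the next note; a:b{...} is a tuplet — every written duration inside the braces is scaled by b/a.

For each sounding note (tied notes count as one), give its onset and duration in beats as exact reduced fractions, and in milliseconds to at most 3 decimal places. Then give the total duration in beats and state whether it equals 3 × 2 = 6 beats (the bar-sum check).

1) 0.0ms=0b +681.818ms=1b
2) 681.818ms=1b +454.545ms=2/3b
3) 1136.364ms=5/3b +227.273ms=1/3b
4) 1363.636ms=2b +1022.727ms=3/2b
5) 2386.364ms=7/2b +535.714ms=11/14b
6) 2922.078ms=30/7b +194.805ms=2/7b
7) 3116.883ms=32/7b +194.805ms=2/7b
8) 3311.688ms=34/7b +194.805ms=2/7b
9) 3506.494ms=36/7b +194.805ms=2/7b
10) 3701.299ms=38/7b +194.805ms=2/7b
11) 3896.104ms=40/7b +194.805ms=2/7b
Σ=6b of 6 (88bpm 2/4) — PASS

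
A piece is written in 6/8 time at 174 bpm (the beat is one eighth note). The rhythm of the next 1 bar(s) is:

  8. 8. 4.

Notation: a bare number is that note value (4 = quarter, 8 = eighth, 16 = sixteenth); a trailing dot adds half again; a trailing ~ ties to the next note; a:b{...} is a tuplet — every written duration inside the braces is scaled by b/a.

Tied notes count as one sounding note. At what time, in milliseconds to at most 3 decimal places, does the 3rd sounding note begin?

1. 0.0ms @ 0 + 517.241ms (3/2)
2. 517.241ms @ 3/2 + 517.241ms (3/2)
3. 1034.483ms @ 3 + 1034.483ms (3)

note 3 onset = 3b = 1034.483ms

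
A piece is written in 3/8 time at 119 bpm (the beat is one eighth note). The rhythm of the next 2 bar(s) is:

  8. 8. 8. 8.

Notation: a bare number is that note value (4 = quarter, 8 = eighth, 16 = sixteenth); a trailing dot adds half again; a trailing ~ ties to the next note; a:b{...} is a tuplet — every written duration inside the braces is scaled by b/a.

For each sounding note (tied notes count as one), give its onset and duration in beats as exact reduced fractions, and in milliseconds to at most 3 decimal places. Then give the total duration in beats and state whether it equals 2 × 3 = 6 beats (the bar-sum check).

1) 0.0ms=0b +756.303ms=3/2b
2) 756.303ms=3/2b +756.303ms=3/2b
3) 1512.605ms=3b +756.303ms=3/2b
4) 2268.908ms=9/2b +756.303ms=3/2b
Σ=6b of 6 (119bpm 3/8) — PASS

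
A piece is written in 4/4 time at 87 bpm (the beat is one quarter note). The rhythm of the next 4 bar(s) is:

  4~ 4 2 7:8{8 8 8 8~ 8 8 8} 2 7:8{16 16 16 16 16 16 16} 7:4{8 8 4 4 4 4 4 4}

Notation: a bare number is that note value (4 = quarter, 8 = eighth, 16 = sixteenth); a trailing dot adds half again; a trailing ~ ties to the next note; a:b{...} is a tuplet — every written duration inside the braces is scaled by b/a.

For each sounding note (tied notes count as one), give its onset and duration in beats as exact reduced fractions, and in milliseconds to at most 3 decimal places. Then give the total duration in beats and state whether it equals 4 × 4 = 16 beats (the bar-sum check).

1) 0.0ms=0b +1379.31ms=2b
2) 1379.31ms=2b +1379.31ms=2b
3) 2758.621ms=4b +394.089ms=4/7b
4) 3152.709ms=32/7b +394.089ms=4/7b
5) 3546.798ms=36/7b +394.089ms=4/7b
6) 3940.887ms=40/7b +788.177ms=8/7b
7) 4729.064ms=48/7b +394.089ms=4/7b
8) 5123.153ms=52/7b +394.089ms=4/7b
9) 5517.241ms=8b +1379.31ms=2b
10) 6896.552ms=10b +197.044ms=2/7b
11) 7093.596ms=72/7b +197.044ms=2/7b
12) 7290.64ms=74/7b +197.044ms=2/7b
13) 7487.685ms=76/7b +197.044ms=2/7b
14) 7684.729ms=78/7b +197.044ms=2/7b
15) 7881.773ms=80/7b +197.044ms=2/7b
16) 8078.818ms=82/7b +197.044ms=2/7b
17) 8275.862ms=12b +197.044ms=2/7b
18) 8472.906ms=86/7b +197.044ms=2/7b
19) 8669.951ms=88/7b +394.089ms=4/7b
20) 9064.039ms=92/7b +394.089ms=4/7b
21) 9458.128ms=96/7b +394.089ms=4/7b
22) 9852.217ms=100/7b +394.089ms=4/7b
23) 10246.305ms=104/7b +394.089ms=4/7b
24) 10640.394ms=108/7b +394.089ms=4/7b
Σ=16b of 16 (87bpm 4/4) — PASS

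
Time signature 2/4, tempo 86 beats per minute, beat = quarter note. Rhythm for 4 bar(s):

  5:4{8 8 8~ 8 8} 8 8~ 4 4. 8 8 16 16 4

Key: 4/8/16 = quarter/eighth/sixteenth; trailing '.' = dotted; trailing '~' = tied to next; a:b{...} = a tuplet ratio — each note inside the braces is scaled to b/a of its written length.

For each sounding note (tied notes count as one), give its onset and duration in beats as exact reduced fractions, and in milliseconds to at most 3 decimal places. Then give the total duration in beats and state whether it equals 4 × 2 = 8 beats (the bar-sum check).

1) 0.0ms=0b +279.07ms=2/5b
2) 279.07ms=2/5b +279.07ms=2/5b
3) 558.14ms=4/5b +558.14ms=4/5b
4) 1116.279ms=8/5b +279.07ms=2/5b
5) 1395.349ms=2b +348.837ms=1/2b
6) 1744.186ms=5/2b +1046.512ms=3/2b
7) 2790.698ms=4b +1046.512ms=3/2b
8) 3837.209ms=11/2b +348.837ms=1/2b
9) 4186.047ms=6b +348.837ms=1/2b
10) 4534.884ms=13/2b +174.419ms=1/4b
11) 4709.302ms=27/4b +174.419ms=1/4b
12) 4883.721ms=7b +697.674ms=1b
Σ=8b of 8 (86bpm 2/4) — PASS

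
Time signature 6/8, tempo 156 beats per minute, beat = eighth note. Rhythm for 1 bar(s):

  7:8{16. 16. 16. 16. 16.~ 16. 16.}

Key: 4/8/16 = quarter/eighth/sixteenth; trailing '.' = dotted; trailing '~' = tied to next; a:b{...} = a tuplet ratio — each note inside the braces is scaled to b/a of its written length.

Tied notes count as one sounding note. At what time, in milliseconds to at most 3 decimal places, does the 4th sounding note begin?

1. 0.0ms @ 0 + 329.67ms (6/7)
2. 329.67ms @ 6/7 + 329.67ms (6/7)
3. 659.341ms @ 12/7 + 329.67ms (6/7)
4. 989.011ms @ 18/7 + 329.67ms (6/7)
5. 1318.681ms @ 24/7 + 659.341ms (12/7)
6. 1978.022ms @ 36/7 + 329.67ms (6/7)

note 4 onset = 18/7b = 989.011ms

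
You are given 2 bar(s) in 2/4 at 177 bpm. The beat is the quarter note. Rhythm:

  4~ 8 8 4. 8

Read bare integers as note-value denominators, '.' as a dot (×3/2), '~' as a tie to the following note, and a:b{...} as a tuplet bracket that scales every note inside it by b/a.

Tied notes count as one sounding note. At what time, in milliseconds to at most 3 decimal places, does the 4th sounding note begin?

1. 0.0ms @ 0 + 508.475ms (3/2)
2. 508.475ms @ 3/2 + 169.492ms (1/2)
3. 677.966ms @ 2 + 508.475ms (3/2)
4. 1186.441ms @ 7/2 + 169.492ms (1/2)

note 4 onset = 7/2b = 1186.441ms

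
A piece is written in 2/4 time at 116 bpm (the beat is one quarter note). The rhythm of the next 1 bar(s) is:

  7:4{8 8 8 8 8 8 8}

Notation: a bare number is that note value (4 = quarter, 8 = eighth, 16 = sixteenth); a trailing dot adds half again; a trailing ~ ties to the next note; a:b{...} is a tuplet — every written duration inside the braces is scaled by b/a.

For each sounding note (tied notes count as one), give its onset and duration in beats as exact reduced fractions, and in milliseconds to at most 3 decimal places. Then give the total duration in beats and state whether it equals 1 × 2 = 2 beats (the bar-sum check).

1) 0.0ms=0b +147.783ms=2/7b
2) 147.783ms=2/7b +147.783ms=2/7b
3) 295.567ms=4/7b +147.783ms=2/7b
4) 443.35ms=6/7b +147.783ms=2/7b
5) 591.133ms=8/7b +147.783ms=2/7b
6) 738.916ms=10/7b +147.783ms=2/7b
7) 886.7ms=12/7b +147.783ms=2/7b
Σ=2b of 2 (116bpm 2/4) — PASS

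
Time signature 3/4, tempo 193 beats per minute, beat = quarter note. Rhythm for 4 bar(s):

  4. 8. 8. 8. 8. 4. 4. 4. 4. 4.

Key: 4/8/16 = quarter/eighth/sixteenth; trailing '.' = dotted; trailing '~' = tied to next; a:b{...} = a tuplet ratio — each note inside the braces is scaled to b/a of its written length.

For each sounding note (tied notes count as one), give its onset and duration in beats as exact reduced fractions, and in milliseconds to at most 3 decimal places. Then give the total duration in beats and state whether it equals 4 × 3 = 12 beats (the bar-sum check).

1) 0.0ms=0b +466.321ms=3/2b
2) 466.321ms=3/2b +233.161ms=3/4b
3) 699.482ms=9/4b +233.161ms=3/4b
4) 932.642ms=3b +233.161ms=3/4b
5) 1165.803ms=15/4b +233.161ms=3/4b
6) 1398.964ms=9/2b +466.321ms=3/2b
7) 1865.285ms=6b +466.321ms=3/2b
8) 2331.606ms=15/2b +466.321ms=3/2b
9) 2797.927ms=9b +466.321ms=3/2b
10) 3264.249ms=21/2b +466.321ms=3/2b
Σ=12b of 12 (193bpm 3/4) — PASS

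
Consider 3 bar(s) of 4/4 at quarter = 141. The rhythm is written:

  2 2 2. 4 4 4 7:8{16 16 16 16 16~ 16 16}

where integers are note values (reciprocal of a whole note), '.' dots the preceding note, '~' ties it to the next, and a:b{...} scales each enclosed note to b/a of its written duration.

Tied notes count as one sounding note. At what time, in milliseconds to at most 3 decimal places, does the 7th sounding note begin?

note 7 onset = 10b = 4255.319ms

1. 0.0ms @ 0 + 851.064ms (2)
2. 851.064ms @ 2 + 851.064ms (2)
3. 1702.128ms @ 4 + 1276.596ms (3)
4. 2978.723ms @ 7 + 425.532ms (1)
5. 3404.255ms @ 8 + 425.532ms (1)
6. 3829.787ms @ 9 + 425.532ms (1)
7. 4255.319ms @ 10 + 121.581ms (2/7)
8. 4376.9ms @ 72/7 + 121.581ms (2/7)
9. 4498.48ms @ 74/7 + 121.581ms (2/7)
10. 4620.061ms @ 76/7 + 121.581ms (2/7)
11. 4741.641ms @ 78/7 + 243.161ms (4/7)
12. 4984.802ms @ 82/7 + 121.581ms (2/7)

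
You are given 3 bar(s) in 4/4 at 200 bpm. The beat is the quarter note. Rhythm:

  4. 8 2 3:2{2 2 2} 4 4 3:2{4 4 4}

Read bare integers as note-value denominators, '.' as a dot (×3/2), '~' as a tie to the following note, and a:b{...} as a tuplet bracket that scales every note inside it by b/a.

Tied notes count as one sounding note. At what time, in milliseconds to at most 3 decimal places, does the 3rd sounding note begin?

note 3 onset = 2b = 600.0ms

1. 0.0ms @ 0 + 450.0ms (3/2)
2. 450.0ms @ 3/2 + 150.0ms (1/2)
3. 600.0ms @ 2 + 600.0ms (2)
4. 1200.0ms @ 4 + 400.0ms (4/3)
5. 1600.0ms @ 16/3 + 400.0ms (4/3)
6. 2000.0ms @ 20/3 + 400.0ms (4/3)
7. 2400.0ms @ 8 + 300.0ms (1)
8. 2700.0ms @ 9 + 300.0ms (1)
9. 3000.0ms @ 10 + 200.0ms (2/3)
10. 3200.0ms @ 32/3 + 200.0ms (2/3)
11. 3400.0ms @ 34/3 + 200.0ms (2/3)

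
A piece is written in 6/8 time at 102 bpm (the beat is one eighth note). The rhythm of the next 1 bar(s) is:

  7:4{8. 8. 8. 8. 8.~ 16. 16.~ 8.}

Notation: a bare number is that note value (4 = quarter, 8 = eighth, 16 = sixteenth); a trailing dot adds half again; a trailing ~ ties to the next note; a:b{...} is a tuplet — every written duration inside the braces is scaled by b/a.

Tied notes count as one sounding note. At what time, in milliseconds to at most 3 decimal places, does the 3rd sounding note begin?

note 3 onset = 12/7b = 1008.403ms

1. 0.0ms @ 0 + 504.202ms (6/7)
2. 504.202ms @ 6/7 + 504.202ms (6/7)
3. 1008.403ms @ 12/7 + 504.202ms (6/7)
4. 1512.605ms @ 18/7 + 504.202ms (6/7)
5. 2016.807ms @ 24/7 + 756.303ms (9/7)
6. 2773.109ms @ 33/7 + 756.303ms (9/7)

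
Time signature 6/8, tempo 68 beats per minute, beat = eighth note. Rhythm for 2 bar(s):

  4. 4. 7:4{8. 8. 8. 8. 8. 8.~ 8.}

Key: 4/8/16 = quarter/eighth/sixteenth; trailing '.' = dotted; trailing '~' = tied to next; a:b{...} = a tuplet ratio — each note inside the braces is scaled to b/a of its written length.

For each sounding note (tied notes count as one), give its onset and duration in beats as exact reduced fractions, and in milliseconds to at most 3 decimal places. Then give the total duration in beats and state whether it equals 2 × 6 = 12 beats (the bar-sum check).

1) 0.0ms=0b +2647.059ms=3b
2) 2647.059ms=3b +2647.059ms=3b
3) 5294.118ms=6b +756.303ms=6/7b
4) 6050.42ms=48/7b +756.303ms=6/7b
5) 6806.723ms=54/7b +756.303ms=6/7b
6) 7563.025ms=60/7b +756.303ms=6/7b
7) 8319.328ms=66/7b +756.303ms=6/7b
8) 9075.63ms=72/7b +1512.605ms=12/7b
Σ=12b of 12 (68bpm 6/8) — PASS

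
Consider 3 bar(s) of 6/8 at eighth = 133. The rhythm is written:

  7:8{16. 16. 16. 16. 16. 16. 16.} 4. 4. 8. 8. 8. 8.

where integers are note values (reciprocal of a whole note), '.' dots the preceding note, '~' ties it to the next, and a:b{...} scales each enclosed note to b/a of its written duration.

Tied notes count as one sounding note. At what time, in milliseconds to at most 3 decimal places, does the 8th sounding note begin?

1. 0.0ms @ 0 + 386.681ms (6/7)
2. 386.681ms @ 6/7 + 386.681ms (6/7)
3. 773.362ms @ 12/7 + 386.681ms (6/7)
4. 1160.043ms @ 18/7 + 386.681ms (6/7)
5. 1546.724ms @ 24/7 + 386.681ms (6/7)
6. 1933.405ms @ 30/7 + 386.681ms (6/7)
7. 2320.086ms @ 36/7 + 386.681ms (6/7)
8. 2706.767ms @ 6 + 1353.383ms (3)
9. 4060.15ms @ 9 + 1353.383ms (3)
10. 5413.534ms @ 12 + 676.692ms (3/2)
11. 6090.226ms @ 27/2 + 676.692ms (3/2)
12. 6766.917ms @ 15 + 676.692ms (3/2)
13. 7443.609ms @ 33/2 + 676.692ms (3/2)

note 8 onset = 6b = 2706.767ms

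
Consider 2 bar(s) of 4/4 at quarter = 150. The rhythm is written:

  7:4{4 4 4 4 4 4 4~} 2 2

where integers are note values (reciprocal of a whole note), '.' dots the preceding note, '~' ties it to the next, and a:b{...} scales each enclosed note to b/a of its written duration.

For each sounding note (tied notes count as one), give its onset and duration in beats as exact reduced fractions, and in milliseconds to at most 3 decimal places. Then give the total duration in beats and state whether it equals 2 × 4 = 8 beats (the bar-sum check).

1) 0.0ms=0b +228.571ms=4/7b
2) 228.571ms=4/7b +228.571ms=4/7b
3) 457.143ms=8/7b +228.571ms=4/7b
4) 685.714ms=12/7b +228.571ms=4/7b
5) 914.286ms=16/7b +228.571ms=4/7b
6) 1142.857ms=20/7b +228.571ms=4/7b
7) 1371.429ms=24/7b +1028.571ms=18/7b
8) 2400.0ms=6b +800.0ms=2b
Σ=8b of 8 (150bpm 4/4) — PASS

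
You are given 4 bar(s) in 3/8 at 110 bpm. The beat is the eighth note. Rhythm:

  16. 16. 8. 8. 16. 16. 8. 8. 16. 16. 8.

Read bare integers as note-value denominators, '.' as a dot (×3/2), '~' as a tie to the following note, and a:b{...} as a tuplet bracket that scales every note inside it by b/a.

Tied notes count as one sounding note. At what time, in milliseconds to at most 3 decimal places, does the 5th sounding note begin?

note 5 onset = 9/2b = 2454.545ms

1. 0.0ms @ 0 + 409.091ms (3/4)
2. 409.091ms @ 3/4 + 409.091ms (3/4)
3. 818.182ms @ 3/2 + 818.182ms (3/2)
4. 1636.364ms @ 3 + 818.182ms (3/2)
5. 2454.545ms @ 9/2 + 409.091ms (3/4)
6. 2863.636ms @ 21/4 + 409.091ms (3/4)
7. 3272.727ms @ 6 + 818.182ms (3/2)
8. 4090.909ms @ 15/2 + 818.182ms (3/2)
9. 4909.091ms @ 9 + 409.091ms (3/4)
10. 5318.182ms @ 39/4 + 409.091ms (3/4)
11. 5727.273ms @ 21/2 + 818.182ms (3/2)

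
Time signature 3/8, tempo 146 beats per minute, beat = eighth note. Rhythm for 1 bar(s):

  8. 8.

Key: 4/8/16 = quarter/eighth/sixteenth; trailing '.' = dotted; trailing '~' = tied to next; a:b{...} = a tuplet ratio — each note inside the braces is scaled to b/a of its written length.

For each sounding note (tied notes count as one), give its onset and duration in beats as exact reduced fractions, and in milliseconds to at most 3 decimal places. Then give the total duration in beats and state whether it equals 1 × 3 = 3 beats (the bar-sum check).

1) 0.0ms=0b +616.438ms=3/2b
2) 616.438ms=3/2b +616.438ms=3/2b
Σ=3b of 3 (146bpm 3/8) — PASS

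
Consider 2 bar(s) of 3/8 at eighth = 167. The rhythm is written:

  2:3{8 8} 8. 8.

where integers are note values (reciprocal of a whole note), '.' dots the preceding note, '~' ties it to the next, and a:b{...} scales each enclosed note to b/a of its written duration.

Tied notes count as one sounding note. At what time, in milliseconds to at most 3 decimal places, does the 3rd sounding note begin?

1. 0.0ms @ 0 + 538.922ms (3/2)
2. 538.922ms @ 3/2 + 538.922ms (3/2)
3. 1077.844ms @ 3 + 538.922ms (3/2)
4. 1616.766ms @ 9/2 + 538.922ms (3/2)

note 3 onset = 3b = 1077.844ms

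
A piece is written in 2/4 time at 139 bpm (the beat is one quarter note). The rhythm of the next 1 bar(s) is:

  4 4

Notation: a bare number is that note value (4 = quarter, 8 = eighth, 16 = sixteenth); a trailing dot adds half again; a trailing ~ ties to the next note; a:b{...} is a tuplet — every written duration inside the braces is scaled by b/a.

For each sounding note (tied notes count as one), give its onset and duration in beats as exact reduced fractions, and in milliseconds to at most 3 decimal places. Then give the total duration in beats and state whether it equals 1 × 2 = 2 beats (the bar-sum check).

1) 0.0ms=0b +431.655ms=1b
2) 431.655ms=1b +431.655ms=1b
Σ=2b of 2 (139bpm 2/4) — PASS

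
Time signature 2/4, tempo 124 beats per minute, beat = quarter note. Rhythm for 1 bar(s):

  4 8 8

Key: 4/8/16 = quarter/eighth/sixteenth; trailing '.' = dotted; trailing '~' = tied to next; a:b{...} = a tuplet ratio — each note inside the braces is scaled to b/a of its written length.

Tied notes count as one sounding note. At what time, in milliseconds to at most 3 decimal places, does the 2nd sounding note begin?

note 2 onset = 1b = 483.871ms

1. 0.0ms @ 0 + 483.871ms (1)
2. 483.871ms @ 1 + 241.935ms (1/2)
3. 725.806ms @ 3/2 + 241.935ms (1/2)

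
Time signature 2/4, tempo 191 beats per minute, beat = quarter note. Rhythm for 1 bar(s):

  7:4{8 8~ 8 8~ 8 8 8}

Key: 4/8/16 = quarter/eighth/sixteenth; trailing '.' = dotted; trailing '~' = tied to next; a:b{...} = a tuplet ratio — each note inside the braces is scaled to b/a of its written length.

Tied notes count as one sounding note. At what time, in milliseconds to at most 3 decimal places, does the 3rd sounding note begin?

note 3 onset = 6/7b = 269.26ms

1. 0.0ms @ 0 + 89.753ms (2/7)
2. 89.753ms @ 2/7 + 179.506ms (4/7)
3. 269.26ms @ 6/7 + 179.506ms (4/7)
4. 448.766ms @ 10/7 + 89.753ms (2/7)
5. 538.519ms @ 12/7 + 89.753ms (2/7)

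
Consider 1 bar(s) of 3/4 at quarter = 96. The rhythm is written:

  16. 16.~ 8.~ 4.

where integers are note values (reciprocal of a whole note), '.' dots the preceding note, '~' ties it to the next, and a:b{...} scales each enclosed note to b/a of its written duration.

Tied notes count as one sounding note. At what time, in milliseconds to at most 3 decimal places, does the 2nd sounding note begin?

1. 0.0ms @ 0 + 234.375ms (3/8)
2. 234.375ms @ 3/8 + 1640.625ms (21/8)

note 2 onset = 3/8b = 234.375ms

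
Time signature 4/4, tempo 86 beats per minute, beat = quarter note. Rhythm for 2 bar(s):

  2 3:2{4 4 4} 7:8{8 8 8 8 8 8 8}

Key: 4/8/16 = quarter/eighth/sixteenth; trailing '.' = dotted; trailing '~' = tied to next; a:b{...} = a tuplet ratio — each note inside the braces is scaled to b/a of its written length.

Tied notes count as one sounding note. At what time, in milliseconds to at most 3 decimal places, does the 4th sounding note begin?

1. 0.0ms @ 0 + 1395.349ms (2)
2. 1395.349ms @ 2 + 465.116ms (2/3)
3. 1860.465ms @ 8/3 + 465.116ms (2/3)
4. 2325.581ms @ 10/3 + 465.116ms (2/3)
5. 2790.698ms @ 4 + 398.671ms (4/7)
6. 3189.369ms @ 32/7 + 398.671ms (4/7)
7. 3588.04ms @ 36/7 + 398.671ms (4/7)
8. 3986.711ms @ 40/7 + 398.671ms (4/7)
9. 4385.382ms @ 44/7 + 398.671ms (4/7)
10. 4784.053ms @ 48/7 + 398.671ms (4/7)
11. 5182.724ms @ 52/7 + 398.671ms (4/7)

note 4 onset = 10/3b = 2325.581ms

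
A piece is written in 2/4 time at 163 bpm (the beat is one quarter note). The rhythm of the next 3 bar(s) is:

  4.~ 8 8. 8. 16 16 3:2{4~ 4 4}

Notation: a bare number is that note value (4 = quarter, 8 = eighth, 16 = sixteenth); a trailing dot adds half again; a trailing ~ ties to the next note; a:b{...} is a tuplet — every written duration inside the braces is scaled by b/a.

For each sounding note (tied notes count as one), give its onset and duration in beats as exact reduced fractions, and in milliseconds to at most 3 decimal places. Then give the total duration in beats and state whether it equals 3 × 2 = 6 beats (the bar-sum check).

1) 0.0ms=0b +736.196ms=2b
2) 736.196ms=2b +276.074ms=3/4b
3) 1012.27ms=11/4b +276.074ms=3/4b
4) 1288.344ms=7/2b +92.025ms=1/4b
5) 1380.368ms=15/4b +92.025ms=1/4b
6) 1472.393ms=4b +490.798ms=4/3b
7) 1963.19ms=16/3b +245.399ms=2/3b
Σ=6b of 6 (163bpm 2/4) — PASS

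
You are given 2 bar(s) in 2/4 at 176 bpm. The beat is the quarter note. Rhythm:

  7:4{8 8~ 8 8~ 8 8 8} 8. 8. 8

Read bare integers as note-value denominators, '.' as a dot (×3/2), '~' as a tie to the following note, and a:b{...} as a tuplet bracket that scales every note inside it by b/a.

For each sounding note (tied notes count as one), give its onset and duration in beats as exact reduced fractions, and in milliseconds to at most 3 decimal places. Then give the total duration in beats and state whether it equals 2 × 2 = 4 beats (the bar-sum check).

1) 0.0ms=0b +97.403ms=2/7b
2) 97.403ms=2/7b +194.805ms=4/7b
3) 292.208ms=6/7b +194.805ms=4/7b
4) 487.013ms=10/7b +97.403ms=2/7b
5) 584.416ms=12/7b +97.403ms=2/7b
6) 681.818ms=2b +255.682ms=3/4b
7) 937.5ms=11/4b +255.682ms=3/4b
8) 1193.182ms=7/2b +170.455ms=1/2b
Σ=4b of 4 (176bpm 2/4) — PASS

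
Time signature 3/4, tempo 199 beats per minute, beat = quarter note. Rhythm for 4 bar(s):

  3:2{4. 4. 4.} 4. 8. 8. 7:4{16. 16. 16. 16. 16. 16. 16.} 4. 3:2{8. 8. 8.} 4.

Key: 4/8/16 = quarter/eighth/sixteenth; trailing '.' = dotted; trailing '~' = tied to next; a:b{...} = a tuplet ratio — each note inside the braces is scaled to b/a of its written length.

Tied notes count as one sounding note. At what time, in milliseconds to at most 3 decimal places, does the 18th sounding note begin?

note 18 onset = 21/2b = 3165.829ms

1. 0.0ms @ 0 + 301.508ms (1)
2. 301.508ms @ 1 + 301.508ms (1)
3. 603.015ms @ 2 + 301.508ms (1)
4. 904.523ms @ 3 + 452.261ms (3/2)
5. 1356.784ms @ 9/2 + 226.131ms (3/4)
6. 1582.915ms @ 21/4 + 226.131ms (3/4)
7. 1809.045ms @ 6 + 64.609ms (3/14)
8. 1873.654ms @ 87/14 + 64.609ms (3/14)
9. 1938.263ms @ 45/7 + 64.609ms (3/14)
10. 2002.872ms @ 93/14 + 64.609ms (3/14)
11. 2067.48ms @ 48/7 + 64.609ms (3/14)
12. 2132.089ms @ 99/14 + 64.609ms (3/14)
13. 2196.698ms @ 51/7 + 64.609ms (3/14)
14. 2261.307ms @ 15/2 + 452.261ms (3/2)
15. 2713.568ms @ 9 + 150.754ms (1/2)
16. 2864.322ms @ 19/2 + 150.754ms (1/2)
17. 3015.075ms @ 10 + 150.754ms (1/2)
18. 3165.829ms @ 21/2 + 452.261ms (3/2)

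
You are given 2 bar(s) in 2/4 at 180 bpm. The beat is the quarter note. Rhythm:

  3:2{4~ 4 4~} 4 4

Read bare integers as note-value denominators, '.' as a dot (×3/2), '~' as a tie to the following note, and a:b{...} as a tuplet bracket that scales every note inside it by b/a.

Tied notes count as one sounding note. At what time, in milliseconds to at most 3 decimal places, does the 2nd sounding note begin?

note 2 onset = 4/3b = 444.444ms

1. 0.0ms @ 0 + 444.444ms (4/3)
2. 444.444ms @ 4/3 + 555.556ms (5/3)
3. 1000.0ms @ 3 + 333.333ms (1)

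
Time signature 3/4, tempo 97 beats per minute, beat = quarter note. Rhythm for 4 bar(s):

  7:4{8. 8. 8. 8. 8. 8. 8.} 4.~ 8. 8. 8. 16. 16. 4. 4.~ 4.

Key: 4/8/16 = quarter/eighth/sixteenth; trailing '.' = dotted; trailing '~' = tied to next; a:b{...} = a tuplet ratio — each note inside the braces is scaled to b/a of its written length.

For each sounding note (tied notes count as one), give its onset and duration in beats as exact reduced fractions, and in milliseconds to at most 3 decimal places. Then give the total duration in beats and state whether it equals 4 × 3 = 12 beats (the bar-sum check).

1) 0.0ms=0b +265.096ms=3/7b
2) 265.096ms=3/7b +265.096ms=3/7b
3) 530.191ms=6/7b +265.096ms=3/7b
4) 795.287ms=9/7b +265.096ms=3/7b
5) 1060.383ms=12/7b +265.096ms=3/7b
6) 1325.479ms=15/7b +265.096ms=3/7b
7) 1590.574ms=18/7b +265.096ms=3/7b
8) 1855.67ms=3b +1391.753ms=9/4b
9) 3247.423ms=21/4b +463.918ms=3/4b
10) 3711.34ms=6b +463.918ms=3/4b
11) 4175.258ms=27/4b +231.959ms=3/8b
12) 4407.216ms=57/8b +231.959ms=3/8b
13) 4639.175ms=15/2b +927.835ms=3/2b
14) 5567.01ms=9b +1855.67ms=3b
Σ=12b of 12 (97bpm 3/4) — PASS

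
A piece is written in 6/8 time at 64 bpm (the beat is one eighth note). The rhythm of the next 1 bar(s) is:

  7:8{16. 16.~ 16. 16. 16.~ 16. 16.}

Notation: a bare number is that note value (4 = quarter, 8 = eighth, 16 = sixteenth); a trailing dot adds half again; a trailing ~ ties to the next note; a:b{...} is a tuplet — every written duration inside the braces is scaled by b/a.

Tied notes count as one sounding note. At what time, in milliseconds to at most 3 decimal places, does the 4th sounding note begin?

note 4 onset = 24/7b = 3214.286ms

1. 0.0ms @ 0 + 803.571ms (6/7)
2. 803.571ms @ 6/7 + 1607.143ms (12/7)
3. 2410.714ms @ 18/7 + 803.571ms (6/7)
4. 3214.286ms @ 24/7 + 1607.143ms (12/7)
5. 4821.429ms @ 36/7 + 803.571ms (6/7)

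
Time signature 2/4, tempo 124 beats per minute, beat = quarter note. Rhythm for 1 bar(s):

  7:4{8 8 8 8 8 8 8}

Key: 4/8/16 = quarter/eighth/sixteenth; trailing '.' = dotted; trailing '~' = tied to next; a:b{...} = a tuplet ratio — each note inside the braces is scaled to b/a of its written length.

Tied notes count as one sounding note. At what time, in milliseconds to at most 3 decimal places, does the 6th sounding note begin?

note 6 onset = 10/7b = 691.244ms

1. 0.0ms @ 0 + 138.249ms (2/7)
2. 138.249ms @ 2/7 + 138.249ms (2/7)
3. 276.498ms @ 4/7 + 138.249ms (2/7)
4. 414.747ms @ 6/7 + 138.249ms (2/7)
5. 552.995ms @ 8/7 + 138.249ms (2/7)
6. 691.244ms @ 10/7 + 138.249ms (2/7)
7. 829.493ms @ 12/7 + 138.249ms (2/7)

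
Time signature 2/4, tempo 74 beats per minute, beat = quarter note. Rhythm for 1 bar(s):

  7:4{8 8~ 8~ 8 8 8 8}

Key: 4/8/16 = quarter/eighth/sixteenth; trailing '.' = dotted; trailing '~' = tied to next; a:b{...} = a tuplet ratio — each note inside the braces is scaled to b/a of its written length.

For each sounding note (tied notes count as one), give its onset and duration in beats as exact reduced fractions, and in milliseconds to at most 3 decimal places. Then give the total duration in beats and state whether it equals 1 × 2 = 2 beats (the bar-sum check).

1) 0.0ms=0b +231.66ms=2/7b
2) 231.66ms=2/7b +694.981ms=6/7b
3) 926.641ms=8/7b +231.66ms=2/7b
4) 1158.301ms=10/7b +231.66ms=2/7b
5) 1389.961ms=12/7b +231.66ms=2/7b
Σ=2b of 2 (74bpm 2/4) — PASS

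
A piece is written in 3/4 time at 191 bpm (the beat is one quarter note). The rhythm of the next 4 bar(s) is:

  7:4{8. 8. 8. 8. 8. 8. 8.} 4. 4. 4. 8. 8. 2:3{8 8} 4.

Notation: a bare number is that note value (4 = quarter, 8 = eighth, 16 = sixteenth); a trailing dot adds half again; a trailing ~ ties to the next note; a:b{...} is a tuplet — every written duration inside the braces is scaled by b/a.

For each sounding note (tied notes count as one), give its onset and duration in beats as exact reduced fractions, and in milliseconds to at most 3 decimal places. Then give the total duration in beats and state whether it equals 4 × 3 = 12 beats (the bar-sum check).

1) 0.0ms=0b +134.63ms=3/7b
2) 134.63ms=3/7b +134.63ms=3/7b
3) 269.26ms=6/7b +134.63ms=3/7b
4) 403.889ms=9/7b +134.63ms=3/7b
5) 538.519ms=12/7b +134.63ms=3/7b
6) 673.149ms=15/7b +134.63ms=3/7b
7) 807.779ms=18/7b +134.63ms=3/7b
8) 942.408ms=3b +471.204ms=3/2b
9) 1413.613ms=9/2b +471.204ms=3/2b
10) 1884.817ms=6b +471.204ms=3/2b
11) 2356.021ms=15/2b +235.602ms=3/4b
12) 2591.623ms=33/4b +235.602ms=3/4b
13) 2827.225ms=9b +235.602ms=3/4b
14) 3062.827ms=39/4b +235.602ms=3/4b
15) 3298.429ms=21/2b +471.204ms=3/2b
Σ=12b of 12 (191bpm 3/4) — PASS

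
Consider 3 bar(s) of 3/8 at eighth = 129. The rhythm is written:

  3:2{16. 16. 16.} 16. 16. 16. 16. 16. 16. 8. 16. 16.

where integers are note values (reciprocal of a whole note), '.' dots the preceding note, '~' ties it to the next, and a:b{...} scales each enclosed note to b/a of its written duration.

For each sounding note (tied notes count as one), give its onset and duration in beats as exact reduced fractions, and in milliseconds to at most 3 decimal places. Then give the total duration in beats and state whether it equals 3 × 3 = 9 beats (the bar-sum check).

1) 0.0ms=0b +232.558ms=1/2b
2) 232.558ms=1/2b +232.558ms=1/2b
3) 465.116ms=1b +232.558ms=1/2b
4) 697.674ms=3/2b +348.837ms=3/4b
5) 1046.512ms=9/4b +348.837ms=3/4b
6) 1395.349ms=3b +348.837ms=3/4b
7) 1744.186ms=15/4b +348.837ms=3/4b
8) 2093.023ms=9/2b +348.837ms=3/4b
9) 2441.86ms=21/4b +348.837ms=3/4b
10) 2790.698ms=6b +697.674ms=3/2b
11) 3488.372ms=15/2b +348.837ms=3/4b
12) 3837.209ms=33/4b +348.837ms=3/4b
Σ=9b of 9 (129bpm 3/8) — PASS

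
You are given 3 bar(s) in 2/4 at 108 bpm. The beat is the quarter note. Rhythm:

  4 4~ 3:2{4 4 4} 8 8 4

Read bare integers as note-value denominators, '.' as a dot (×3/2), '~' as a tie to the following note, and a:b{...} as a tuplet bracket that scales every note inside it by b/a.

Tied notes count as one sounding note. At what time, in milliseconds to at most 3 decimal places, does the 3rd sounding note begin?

1. 0.0ms @ 0 + 555.556ms (1)
2. 555.556ms @ 1 + 925.926ms (5/3)
3. 1481.481ms @ 8/3 + 370.37ms (2/3)
4. 1851.852ms @ 10/3 + 370.37ms (2/3)
5. 2222.222ms @ 4 + 277.778ms (1/2)
6. 2500.0ms @ 9/2 + 277.778ms (1/2)
7. 2777.778ms @ 5 + 555.556ms (1)

note 3 onset = 8/3b = 1481.481ms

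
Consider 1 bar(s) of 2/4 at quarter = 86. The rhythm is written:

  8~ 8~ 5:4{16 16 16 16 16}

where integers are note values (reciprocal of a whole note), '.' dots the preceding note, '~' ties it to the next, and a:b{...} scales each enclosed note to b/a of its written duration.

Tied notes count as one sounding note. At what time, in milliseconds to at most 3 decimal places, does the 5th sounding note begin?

note 5 onset = 9/5b = 1255.814ms

1. 0.0ms @ 0 + 837.209ms (6/5)
2. 837.209ms @ 6/5 + 139.535ms (1/5)
3. 976.744ms @ 7/5 + 139.535ms (1/5)
4. 1116.279ms @ 8/5 + 139.535ms (1/5)
5. 1255.814ms @ 9/5 + 139.535ms (1/5)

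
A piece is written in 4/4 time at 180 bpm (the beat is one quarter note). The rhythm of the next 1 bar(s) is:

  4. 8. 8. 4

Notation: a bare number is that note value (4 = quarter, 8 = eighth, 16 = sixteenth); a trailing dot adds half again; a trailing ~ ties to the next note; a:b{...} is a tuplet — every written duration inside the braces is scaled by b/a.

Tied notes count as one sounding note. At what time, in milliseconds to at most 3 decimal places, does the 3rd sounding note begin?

1. 0.0ms @ 0 + 500.0ms (3/2)
2. 500.0ms @ 3/2 + 250.0ms (3/4)
3. 750.0ms @ 9/4 + 250.0ms (3/4)
4. 1000.0ms @ 3 + 333.333ms (1)

note 3 onset = 9/4b = 750.0ms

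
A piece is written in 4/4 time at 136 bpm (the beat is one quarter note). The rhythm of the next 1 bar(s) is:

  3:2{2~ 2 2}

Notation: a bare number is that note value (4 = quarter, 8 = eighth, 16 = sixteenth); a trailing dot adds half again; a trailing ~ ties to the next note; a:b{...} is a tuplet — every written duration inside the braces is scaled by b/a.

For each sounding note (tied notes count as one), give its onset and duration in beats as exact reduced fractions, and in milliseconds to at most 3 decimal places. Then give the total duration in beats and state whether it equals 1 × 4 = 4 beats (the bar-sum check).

1) 0.0ms=0b +1176.471ms=8/3b
2) 1176.471ms=8/3b +588.235ms=4/3b
Σ=4b of 4 (136bpm 4/4) — PASS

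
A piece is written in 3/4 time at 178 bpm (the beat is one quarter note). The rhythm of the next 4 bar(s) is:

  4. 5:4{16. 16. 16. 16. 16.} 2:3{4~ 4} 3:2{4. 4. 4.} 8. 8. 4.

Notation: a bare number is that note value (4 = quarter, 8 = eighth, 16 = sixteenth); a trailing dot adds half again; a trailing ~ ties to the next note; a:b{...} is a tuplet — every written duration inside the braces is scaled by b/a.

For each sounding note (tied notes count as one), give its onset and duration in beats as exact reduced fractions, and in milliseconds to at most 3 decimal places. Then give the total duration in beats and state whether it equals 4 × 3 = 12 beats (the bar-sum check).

1) 0.0ms=0b +505.618ms=3/2b
2) 505.618ms=3/2b +101.124ms=3/10b
3) 606.742ms=9/5b +101.124ms=3/10b
4) 707.865ms=21/10b +101.124ms=3/10b
5) 808.989ms=12/5b +101.124ms=3/10b
6) 910.112ms=27/10b +101.124ms=3/10b
7) 1011.236ms=3b +1011.236ms=3b
8) 2022.472ms=6b +337.079ms=1b
9) 2359.551ms=7b +337.079ms=1b
10) 2696.629ms=8b +337.079ms=1b
11) 3033.708ms=9b +252.809ms=3/4b
12) 3286.517ms=39/4b +252.809ms=3/4b
13) 3539.326ms=21/2b +505.618ms=3/2b
Σ=12b of 12 (178bpm 3/4) — PASS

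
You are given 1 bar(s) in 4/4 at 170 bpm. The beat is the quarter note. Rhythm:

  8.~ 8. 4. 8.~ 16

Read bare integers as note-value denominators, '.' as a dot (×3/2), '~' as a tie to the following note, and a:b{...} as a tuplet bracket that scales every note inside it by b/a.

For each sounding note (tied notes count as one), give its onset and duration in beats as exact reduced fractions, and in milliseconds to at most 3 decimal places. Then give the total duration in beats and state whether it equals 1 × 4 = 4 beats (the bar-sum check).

1) 0.0ms=0b +529.412ms=3/2b
2) 529.412ms=3/2b +529.412ms=3/2b
3) 1058.824ms=3b +352.941ms=1b
Σ=4b of 4 (170bpm 4/4) — PASS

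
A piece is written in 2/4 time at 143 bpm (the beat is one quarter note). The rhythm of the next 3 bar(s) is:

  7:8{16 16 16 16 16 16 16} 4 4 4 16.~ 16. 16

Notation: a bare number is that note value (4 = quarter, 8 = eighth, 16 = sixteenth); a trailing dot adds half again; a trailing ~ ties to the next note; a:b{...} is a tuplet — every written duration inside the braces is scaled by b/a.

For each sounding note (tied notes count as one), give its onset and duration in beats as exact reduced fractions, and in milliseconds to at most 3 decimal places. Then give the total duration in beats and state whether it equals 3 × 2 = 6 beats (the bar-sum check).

1) 0.0ms=0b +119.88ms=2/7b
2) 119.88ms=2/7b +119.88ms=2/7b
3) 239.76ms=4/7b +119.88ms=2/7b
4) 359.64ms=6/7b +119.88ms=2/7b
5) 479.52ms=8/7b +119.88ms=2/7b
6) 599.401ms=10/7b +119.88ms=2/7b
7) 719.281ms=12/7b +119.88ms=2/7b
8) 839.161ms=2b +419.58ms=1b
9) 1258.741ms=3b +419.58ms=1b
10) 1678.322ms=4b +419.58ms=1b
11) 2097.902ms=5b +314.685ms=3/4b
12) 2412.587ms=23/4b +104.895ms=1/4b
Σ=6b of 6 (143bpm 2/4) — PASS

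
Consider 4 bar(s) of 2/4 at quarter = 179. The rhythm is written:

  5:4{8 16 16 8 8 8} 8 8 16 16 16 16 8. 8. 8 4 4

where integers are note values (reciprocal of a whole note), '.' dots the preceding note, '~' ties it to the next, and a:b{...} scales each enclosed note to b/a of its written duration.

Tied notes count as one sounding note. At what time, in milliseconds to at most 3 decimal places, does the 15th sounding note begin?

note 15 onset = 11/2b = 1843.575ms

1. 0.0ms @ 0 + 134.078ms (2/5)
2. 134.078ms @ 2/5 + 67.039ms (1/5)
3. 201.117ms @ 3/5 + 67.039ms (1/5)
4. 268.156ms @ 4/5 + 134.078ms (2/5)
5. 402.235ms @ 6/5 + 134.078ms (2/5)
6. 536.313ms @ 8/5 + 134.078ms (2/5)
7. 670.391ms @ 2 + 167.598ms (1/2)
8. 837.989ms @ 5/2 + 167.598ms (1/2)
9. 1005.587ms @ 3 + 83.799ms (1/4)
10. 1089.385ms @ 13/4 + 83.799ms (1/4)
11. 1173.184ms @ 7/2 + 83.799ms (1/4)
12. 1256.983ms @ 15/4 + 83.799ms (1/4)
13. 1340.782ms @ 4 + 251.397ms (3/4)
14. 1592.179ms @ 19/4 + 251.397ms (3/4)
15. 1843.575ms @ 11/2 + 167.598ms (1/2)
16. 2011.173ms @ 6 + 335.196ms (1)
17. 2346.369ms @ 7 + 335.196ms (1)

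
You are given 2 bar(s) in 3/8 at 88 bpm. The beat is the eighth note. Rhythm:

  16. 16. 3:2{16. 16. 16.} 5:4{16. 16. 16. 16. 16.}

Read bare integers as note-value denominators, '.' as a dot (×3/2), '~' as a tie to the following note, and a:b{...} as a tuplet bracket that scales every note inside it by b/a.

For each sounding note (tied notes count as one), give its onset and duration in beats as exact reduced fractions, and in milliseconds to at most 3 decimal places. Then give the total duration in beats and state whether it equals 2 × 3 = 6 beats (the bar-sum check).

1) 0.0ms=0b +511.364ms=3/4b
2) 511.364ms=3/4b +511.364ms=3/4b
3) 1022.727ms=3/2b +340.909ms=1/2b
4) 1363.636ms=2b +340.909ms=1/2b
5) 1704.545ms=5/2b +340.909ms=1/2b
6) 2045.455ms=3b +409.091ms=3/5b
7) 2454.545ms=18/5b +409.091ms=3/5b
8) 2863.636ms=21/5b +409.091ms=3/5b
9) 3272.727ms=24/5b +409.091ms=3/5b
10) 3681.818ms=27/5b +409.091ms=3/5b
Σ=6b of 6 (88bpm 3/8) — PASS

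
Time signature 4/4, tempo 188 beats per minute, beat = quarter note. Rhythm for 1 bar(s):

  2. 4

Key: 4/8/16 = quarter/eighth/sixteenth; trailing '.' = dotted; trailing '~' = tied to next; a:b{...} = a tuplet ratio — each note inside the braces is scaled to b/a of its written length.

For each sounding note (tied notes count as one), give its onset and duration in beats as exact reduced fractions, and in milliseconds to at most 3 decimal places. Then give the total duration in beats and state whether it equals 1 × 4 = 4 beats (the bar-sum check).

1) 0.0ms=0b +957.447ms=3b
2) 957.447ms=3b +319.149ms=1b
Σ=4b of 4 (188bpm 4/4) — PASS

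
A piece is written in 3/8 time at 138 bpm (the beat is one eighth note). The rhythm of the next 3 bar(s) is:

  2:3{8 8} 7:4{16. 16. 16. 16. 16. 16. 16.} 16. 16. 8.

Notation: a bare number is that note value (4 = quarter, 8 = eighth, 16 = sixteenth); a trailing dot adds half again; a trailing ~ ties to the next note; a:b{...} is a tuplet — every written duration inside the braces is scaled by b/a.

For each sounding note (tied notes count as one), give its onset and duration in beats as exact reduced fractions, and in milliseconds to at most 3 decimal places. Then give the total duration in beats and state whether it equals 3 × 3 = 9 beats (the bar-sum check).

1) 0.0ms=0b +652.174ms=3/2b
2) 652.174ms=3/2b +652.174ms=3/2b
3) 1304.348ms=3b +186.335ms=3/7b
4) 1490.683ms=24/7b +186.335ms=3/7b
5) 1677.019ms=27/7b +186.335ms=3/7b
6) 1863.354ms=30/7b +186.335ms=3/7b
7) 2049.689ms=33/7b +186.335ms=3/7b
8) 2236.025ms=36/7b +186.335ms=3/7b
9) 2422.36ms=39/7b +186.335ms=3/7b
10) 2608.696ms=6b +326.087ms=3/4b
11) 2934.783ms=27/4b +326.087ms=3/4b
12) 3260.87ms=15/2b +652.174ms=3/2b
Σ=9b of 9 (138bpm 3/8) — PASS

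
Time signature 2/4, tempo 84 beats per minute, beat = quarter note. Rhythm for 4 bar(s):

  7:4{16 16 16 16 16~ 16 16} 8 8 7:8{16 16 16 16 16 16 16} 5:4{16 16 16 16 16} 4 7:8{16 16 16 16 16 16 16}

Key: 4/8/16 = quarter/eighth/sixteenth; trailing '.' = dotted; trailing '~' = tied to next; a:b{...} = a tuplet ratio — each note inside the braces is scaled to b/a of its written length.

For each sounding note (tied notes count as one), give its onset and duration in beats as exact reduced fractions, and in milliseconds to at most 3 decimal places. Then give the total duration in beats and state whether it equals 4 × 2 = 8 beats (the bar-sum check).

1) 0.0ms=0b +102.041ms=1/7b
2) 102.041ms=1/7b +102.041ms=1/7b
3) 204.082ms=2/7b +102.041ms=1/7b
4) 306.122ms=3/7b +102.041ms=1/7b
5) 408.163ms=4/7b +204.082ms=2/7b
6) 612.245ms=6/7b +102.041ms=1/7b
7) 714.286ms=1b +357.143ms=1/2b
8) 1071.429ms=3/2b +357.143ms=1/2b
9) 1428.571ms=2b +204.082ms=2/7b
10) 1632.653ms=16/7b +204.082ms=2/7b
11) 1836.735ms=18/7b +204.082ms=2/7b
12) 2040.816ms=20/7b +204.082ms=2/7b
13) 2244.898ms=22/7b +204.082ms=2/7b
14) 2448.98ms=24/7b +204.082ms=2/7b
15) 2653.061ms=26/7b +204.082ms=2/7b
16) 2857.143ms=4b +142.857ms=1/5b
17) 3000.0ms=21/5b +142.857ms=1/5b
18) 3142.857ms=22/5b +142.857ms=1/5b
19) 3285.714ms=23/5b +142.857ms=1/5b
20) 3428.571ms=24/5b +142.857ms=1/5b
21) 3571.429ms=5b +714.286ms=1b
22) 4285.714ms=6b +204.082ms=2/7b
23) 4489.796ms=44/7b +204.082ms=2/7b
24) 4693.878ms=46/7b +204.082ms=2/7b
25) 4897.959ms=48/7b +204.082ms=2/7b
26) 5102.041ms=50/7b +204.082ms=2/7b
27) 5306.122ms=52/7b +204.082ms=2/7b
28) 5510.204ms=54/7b +204.082ms=2/7b
Σ=8b of 8 (84bpm 2/4) — PASS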